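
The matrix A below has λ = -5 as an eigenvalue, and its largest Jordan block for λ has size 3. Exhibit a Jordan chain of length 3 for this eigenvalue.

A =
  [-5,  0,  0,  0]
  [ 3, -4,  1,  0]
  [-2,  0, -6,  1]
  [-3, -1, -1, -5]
A Jordan chain for λ = -5 of length 3:
v_1 = (0, 1, -1, -1)ᵀ
v_2 = (0, 3, -2, -3)ᵀ
v_3 = (1, 0, 0, 0)ᵀ

Let N = A − (-5)·I. We want v_3 with N^3 v_3 = 0 but N^2 v_3 ≠ 0; then v_{j-1} := N · v_j for j = 3, …, 2.

Pick v_3 = (1, 0, 0, 0)ᵀ.
Then v_2 = N · v_3 = (0, 3, -2, -3)ᵀ.
Then v_1 = N · v_2 = (0, 1, -1, -1)ᵀ.

Sanity check: (A − (-5)·I) v_1 = (0, 0, 0, 0)ᵀ = 0. ✓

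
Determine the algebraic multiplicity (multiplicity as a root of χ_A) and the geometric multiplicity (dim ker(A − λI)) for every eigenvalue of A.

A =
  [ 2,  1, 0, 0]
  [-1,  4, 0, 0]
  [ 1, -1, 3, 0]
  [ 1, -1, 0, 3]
λ = 3: alg = 4, geom = 3

Step 1 — factor the characteristic polynomial to read off the algebraic multiplicities:
  χ_A(x) = (x - 3)^4

Step 2 — compute geometric multiplicities via the rank-nullity identity g(λ) = n − rank(A − λI):
  rank(A − (3)·I) = 1, so dim ker(A − (3)·I) = n − 1 = 3

Summary:
  λ = 3: algebraic multiplicity = 4, geometric multiplicity = 3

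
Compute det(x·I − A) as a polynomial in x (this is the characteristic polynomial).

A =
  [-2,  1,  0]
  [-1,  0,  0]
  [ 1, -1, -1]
x^3 + 3*x^2 + 3*x + 1

Expanding det(x·I − A) (e.g. by cofactor expansion or by noting that A is similar to its Jordan form J, which has the same characteristic polynomial as A) gives
  χ_A(x) = x^3 + 3*x^2 + 3*x + 1
which factors as (x + 1)^3. The eigenvalues (with algebraic multiplicities) are λ = -1 with multiplicity 3.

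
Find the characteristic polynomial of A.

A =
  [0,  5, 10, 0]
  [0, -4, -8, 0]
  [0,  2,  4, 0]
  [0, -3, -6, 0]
x^4

Expanding det(x·I − A) (e.g. by cofactor expansion or by noting that A is similar to its Jordan form J, which has the same characteristic polynomial as A) gives
  χ_A(x) = x^4
which factors as x^4. The eigenvalues (with algebraic multiplicities) are λ = 0 with multiplicity 4.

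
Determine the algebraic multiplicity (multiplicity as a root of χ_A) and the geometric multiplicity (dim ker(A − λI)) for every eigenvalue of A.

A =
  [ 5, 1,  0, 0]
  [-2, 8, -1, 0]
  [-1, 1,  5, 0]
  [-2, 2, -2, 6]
λ = 6: alg = 4, geom = 2

Step 1 — factor the characteristic polynomial to read off the algebraic multiplicities:
  χ_A(x) = (x - 6)^4

Step 2 — compute geometric multiplicities via the rank-nullity identity g(λ) = n − rank(A − λI):
  rank(A − (6)·I) = 2, so dim ker(A − (6)·I) = n − 2 = 2

Summary:
  λ = 6: algebraic multiplicity = 4, geometric multiplicity = 2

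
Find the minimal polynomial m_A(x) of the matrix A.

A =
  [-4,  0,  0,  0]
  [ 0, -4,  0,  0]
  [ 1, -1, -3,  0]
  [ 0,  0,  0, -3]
x^2 + 7*x + 12

The characteristic polynomial is χ_A(x) = (x + 3)^2*(x + 4)^2, so the eigenvalues are known. The minimal polynomial is
  m_A(x) = Π_λ (x − λ)^{k_λ}
where k_λ is the size of the *largest* Jordan block for λ (equivalently, the smallest k with (A − λI)^k v = 0 for every generalised eigenvector v of λ).

  λ = -4: largest Jordan block has size 1, contributing (x + 4)
  λ = -3: largest Jordan block has size 1, contributing (x + 3)

So m_A(x) = (x + 3)*(x + 4) = x^2 + 7*x + 12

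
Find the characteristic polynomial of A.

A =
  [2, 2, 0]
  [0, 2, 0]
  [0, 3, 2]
x^3 - 6*x^2 + 12*x - 8

Expanding det(x·I − A) (e.g. by cofactor expansion or by noting that A is similar to its Jordan form J, which has the same characteristic polynomial as A) gives
  χ_A(x) = x^3 - 6*x^2 + 12*x - 8
which factors as (x - 2)^3. The eigenvalues (with algebraic multiplicities) are λ = 2 with multiplicity 3.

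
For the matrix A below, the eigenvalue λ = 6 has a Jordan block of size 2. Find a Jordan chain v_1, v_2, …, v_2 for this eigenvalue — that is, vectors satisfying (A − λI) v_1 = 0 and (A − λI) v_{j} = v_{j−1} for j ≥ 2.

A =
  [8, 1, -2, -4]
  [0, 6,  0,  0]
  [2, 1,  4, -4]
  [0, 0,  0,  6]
A Jordan chain for λ = 6 of length 2:
v_1 = (2, 0, 2, 0)ᵀ
v_2 = (1, 0, 0, 0)ᵀ

Let N = A − (6)·I. We want v_2 with N^2 v_2 = 0 but N^1 v_2 ≠ 0; then v_{j-1} := N · v_j for j = 2, …, 2.

Pick v_2 = (1, 0, 0, 0)ᵀ.
Then v_1 = N · v_2 = (2, 0, 2, 0)ᵀ.

Sanity check: (A − (6)·I) v_1 = (0, 0, 0, 0)ᵀ = 0. ✓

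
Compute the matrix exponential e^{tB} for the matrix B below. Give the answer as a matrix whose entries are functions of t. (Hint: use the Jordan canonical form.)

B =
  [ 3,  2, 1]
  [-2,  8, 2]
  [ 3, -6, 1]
e^{tB} =
  [-t*exp(4*t) + exp(4*t), 2*t*exp(4*t), t*exp(4*t)]
  [-2*t*exp(4*t), 4*t*exp(4*t) + exp(4*t), 2*t*exp(4*t)]
  [3*t*exp(4*t), -6*t*exp(4*t), -3*t*exp(4*t) + exp(4*t)]

Strategy: write B = P · J · P⁻¹ where J is a Jordan canonical form, so e^{tB} = P · e^{tJ} · P⁻¹, and e^{tJ} can be computed block-by-block.

B has Jordan form
J =
  [4, 1, 0]
  [0, 4, 0]
  [0, 0, 4]
(up to reordering of blocks).

Per-block formulas:
  For a 2×2 Jordan block J_2(4): exp(t · J_2(4)) = e^(4t)·(I + t·N), where N is the 2×2 nilpotent shift.
  For a 1×1 block at λ = 4: exp(t · [4]) = [e^(4t)].

After assembling e^{tJ} and conjugating by P, we get:

e^{tB} =
  [-t*exp(4*t) + exp(4*t), 2*t*exp(4*t), t*exp(4*t)]
  [-2*t*exp(4*t), 4*t*exp(4*t) + exp(4*t), 2*t*exp(4*t)]
  [3*t*exp(4*t), -6*t*exp(4*t), -3*t*exp(4*t) + exp(4*t)]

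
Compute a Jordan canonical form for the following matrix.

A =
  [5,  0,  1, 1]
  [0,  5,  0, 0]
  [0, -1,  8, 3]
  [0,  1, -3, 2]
J_2(5) ⊕ J_2(5)

The characteristic polynomial is
  det(x·I − A) = x^4 - 20*x^3 + 150*x^2 - 500*x + 625 = (x - 5)^4

Eigenvalues and multiplicities (the geometric multiplicity of λ is n − rank(A − λI), which equals the number of Jordan blocks for λ):
  λ = 5: algebraic multiplicity = 4, geometric multiplicity = 2

Determining the block sizes for each eigenvalue:
  λ = 5: with am = 4 and gm = 2, the partition is not yet determined (e.g. several partitions of 4 into 2 parts exist). Let N = A − (5)·I. Computing rank(N^1) = 2, rank(N^2) = 0; the number of blocks of size ≥ j is rank(N^{j−1}) − rank(N^j), giving [2, 2]. So we have 2 block(s) of size 2 → block sizes [2, 2]

Assembling the blocks gives a Jordan form
J =
  [5, 1, 0, 0]
  [0, 5, 0, 0]
  [0, 0, 5, 1]
  [0, 0, 0, 5]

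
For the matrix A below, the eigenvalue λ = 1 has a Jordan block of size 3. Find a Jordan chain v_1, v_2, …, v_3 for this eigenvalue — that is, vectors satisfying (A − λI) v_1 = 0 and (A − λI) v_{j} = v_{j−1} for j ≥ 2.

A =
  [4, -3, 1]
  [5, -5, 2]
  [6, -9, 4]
A Jordan chain for λ = 1 of length 3:
v_1 = (0, -3, -9)ᵀ
v_2 = (3, 5, 6)ᵀ
v_3 = (1, 0, 0)ᵀ

Let N = A − (1)·I. We want v_3 with N^3 v_3 = 0 but N^2 v_3 ≠ 0; then v_{j-1} := N · v_j for j = 3, …, 2.

Pick v_3 = (1, 0, 0)ᵀ.
Then v_2 = N · v_3 = (3, 5, 6)ᵀ.
Then v_1 = N · v_2 = (0, -3, -9)ᵀ.

Sanity check: (A − (1)·I) v_1 = (0, 0, 0)ᵀ = 0. ✓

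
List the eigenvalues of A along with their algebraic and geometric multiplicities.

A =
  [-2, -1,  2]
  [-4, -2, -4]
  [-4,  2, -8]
λ = -4: alg = 3, geom = 2

Step 1 — factor the characteristic polynomial to read off the algebraic multiplicities:
  χ_A(x) = (x + 4)^3

Step 2 — compute geometric multiplicities via the rank-nullity identity g(λ) = n − rank(A − λI):
  rank(A − (-4)·I) = 1, so dim ker(A − (-4)·I) = n − 1 = 2

Summary:
  λ = -4: algebraic multiplicity = 3, geometric multiplicity = 2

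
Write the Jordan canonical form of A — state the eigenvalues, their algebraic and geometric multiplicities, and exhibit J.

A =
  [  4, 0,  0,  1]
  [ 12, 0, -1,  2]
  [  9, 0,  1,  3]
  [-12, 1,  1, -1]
J_3(1) ⊕ J_1(1)

The characteristic polynomial is
  det(x·I − A) = x^4 - 4*x^3 + 6*x^2 - 4*x + 1 = (x - 1)^4

Eigenvalues and multiplicities (the geometric multiplicity of λ is n − rank(A − λI), which equals the number of Jordan blocks for λ):
  λ = 1: algebraic multiplicity = 4, geometric multiplicity = 2

Determining the block sizes for each eigenvalue:
  λ = 1: with am = 4 and gm = 2, the partition is not yet determined (e.g. several partitions of 4 into 2 parts exist). Let N = A − (1)·I. Computing rank(N^1) = 2, rank(N^2) = 1, rank(N^3) = 0; the number of blocks of size ≥ j is rank(N^{j−1}) − rank(N^j), giving [2, 1, 1]. So we have 1 block(s) of size 3, 1 block(s) of size 1 → block sizes [3, 1]

Assembling the blocks gives a Jordan form
J =
  [1, 1, 0, 0]
  [0, 1, 1, 0]
  [0, 0, 1, 0]
  [0, 0, 0, 1]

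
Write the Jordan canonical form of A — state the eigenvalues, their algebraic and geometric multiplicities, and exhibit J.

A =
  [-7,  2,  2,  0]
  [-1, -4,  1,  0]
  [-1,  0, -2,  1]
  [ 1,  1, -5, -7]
J_3(-5) ⊕ J_1(-5)

The characteristic polynomial is
  det(x·I − A) = x^4 + 20*x^3 + 150*x^2 + 500*x + 625 = (x + 5)^4

Eigenvalues and multiplicities (the geometric multiplicity of λ is n − rank(A − λI), which equals the number of Jordan blocks for λ):
  λ = -5: algebraic multiplicity = 4, geometric multiplicity = 2

Determining the block sizes for each eigenvalue:
  λ = -5: with am = 4 and gm = 2, the partition is not yet determined (e.g. several partitions of 4 into 2 parts exist). Let N = A − (-5)·I. Computing rank(N^1) = 2, rank(N^2) = 1, rank(N^3) = 0; the number of blocks of size ≥ j is rank(N^{j−1}) − rank(N^j), giving [2, 1, 1]. So we have 1 block(s) of size 3, 1 block(s) of size 1 → block sizes [3, 1]

Assembling the blocks gives a Jordan form
J =
  [-5,  1,  0,  0]
  [ 0, -5,  1,  0]
  [ 0,  0, -5,  0]
  [ 0,  0,  0, -5]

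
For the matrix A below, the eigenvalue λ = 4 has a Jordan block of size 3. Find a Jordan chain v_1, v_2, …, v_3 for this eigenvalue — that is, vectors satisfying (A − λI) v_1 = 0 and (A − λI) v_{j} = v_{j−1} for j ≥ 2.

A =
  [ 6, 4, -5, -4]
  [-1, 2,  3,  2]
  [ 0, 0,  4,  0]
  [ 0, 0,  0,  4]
A Jordan chain for λ = 4 of length 3:
v_1 = (2, -1, 0, 0)ᵀ
v_2 = (-5, 3, 0, 0)ᵀ
v_3 = (0, 0, 1, 0)ᵀ

Let N = A − (4)·I. We want v_3 with N^3 v_3 = 0 but N^2 v_3 ≠ 0; then v_{j-1} := N · v_j for j = 3, …, 2.

Pick v_3 = (0, 0, 1, 0)ᵀ.
Then v_2 = N · v_3 = (-5, 3, 0, 0)ᵀ.
Then v_1 = N · v_2 = (2, -1, 0, 0)ᵀ.

Sanity check: (A − (4)·I) v_1 = (0, 0, 0, 0)ᵀ = 0. ✓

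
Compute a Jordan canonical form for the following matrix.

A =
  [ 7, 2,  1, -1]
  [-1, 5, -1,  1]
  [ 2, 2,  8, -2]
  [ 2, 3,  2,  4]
J_3(6) ⊕ J_1(6)

The characteristic polynomial is
  det(x·I − A) = x^4 - 24*x^3 + 216*x^2 - 864*x + 1296 = (x - 6)^4

Eigenvalues and multiplicities (the geometric multiplicity of λ is n − rank(A − λI), which equals the number of Jordan blocks for λ):
  λ = 6: algebraic multiplicity = 4, geometric multiplicity = 2

Determining the block sizes for each eigenvalue:
  λ = 6: with am = 4 and gm = 2, the partition is not yet determined (e.g. several partitions of 4 into 2 parts exist). Let N = A − (6)·I. Computing rank(N^1) = 2, rank(N^2) = 1, rank(N^3) = 0; the number of blocks of size ≥ j is rank(N^{j−1}) − rank(N^j), giving [2, 1, 1]. So we have 1 block(s) of size 3, 1 block(s) of size 1 → block sizes [3, 1]

Assembling the blocks gives a Jordan form
J =
  [6, 1, 0, 0]
  [0, 6, 1, 0]
  [0, 0, 6, 0]
  [0, 0, 0, 6]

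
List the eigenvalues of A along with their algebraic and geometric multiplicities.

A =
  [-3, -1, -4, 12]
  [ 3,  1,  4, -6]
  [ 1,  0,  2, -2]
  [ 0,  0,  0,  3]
λ = 0: alg = 3, geom = 1; λ = 3: alg = 1, geom = 1

Step 1 — factor the characteristic polynomial to read off the algebraic multiplicities:
  χ_A(x) = x^3*(x - 3)

Step 2 — compute geometric multiplicities via the rank-nullity identity g(λ) = n − rank(A − λI):
  rank(A − (0)·I) = 3, so dim ker(A − (0)·I) = n − 3 = 1
  rank(A − (3)·I) = 3, so dim ker(A − (3)·I) = n − 3 = 1

Summary:
  λ = 0: algebraic multiplicity = 3, geometric multiplicity = 1
  λ = 3: algebraic multiplicity = 1, geometric multiplicity = 1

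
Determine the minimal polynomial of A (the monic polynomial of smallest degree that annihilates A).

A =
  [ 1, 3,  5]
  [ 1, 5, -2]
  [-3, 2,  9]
x^3 - 15*x^2 + 75*x - 125

The characteristic polynomial is χ_A(x) = (x - 5)^3, so the eigenvalues are known. The minimal polynomial is
  m_A(x) = Π_λ (x − λ)^{k_λ}
where k_λ is the size of the *largest* Jordan block for λ (equivalently, the smallest k with (A − λI)^k v = 0 for every generalised eigenvector v of λ).

  λ = 5: largest Jordan block has size 3, contributing (x − 5)^3

So m_A(x) = (x - 5)^3 = x^3 - 15*x^2 + 75*x - 125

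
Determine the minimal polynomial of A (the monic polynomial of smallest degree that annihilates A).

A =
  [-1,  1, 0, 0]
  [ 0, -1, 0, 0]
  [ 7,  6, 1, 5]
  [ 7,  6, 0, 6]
x^4 - 5*x^3 - 7*x^2 + 5*x + 6

The characteristic polynomial is χ_A(x) = (x - 6)*(x - 1)*(x + 1)^2, so the eigenvalues are known. The minimal polynomial is
  m_A(x) = Π_λ (x − λ)^{k_λ}
where k_λ is the size of the *largest* Jordan block for λ (equivalently, the smallest k with (A − λI)^k v = 0 for every generalised eigenvector v of λ).

  λ = -1: largest Jordan block has size 2, contributing (x + 1)^2
  λ = 1: largest Jordan block has size 1, contributing (x − 1)
  λ = 6: largest Jordan block has size 1, contributing (x − 6)

So m_A(x) = (x - 6)*(x - 1)*(x + 1)^2 = x^4 - 5*x^3 - 7*x^2 + 5*x + 6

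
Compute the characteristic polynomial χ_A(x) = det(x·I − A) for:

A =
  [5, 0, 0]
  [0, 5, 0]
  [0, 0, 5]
x^3 - 15*x^2 + 75*x - 125

Expanding det(x·I − A) (e.g. by cofactor expansion or by noting that A is similar to its Jordan form J, which has the same characteristic polynomial as A) gives
  χ_A(x) = x^3 - 15*x^2 + 75*x - 125
which factors as (x - 5)^3. The eigenvalues (with algebraic multiplicities) are λ = 5 with multiplicity 3.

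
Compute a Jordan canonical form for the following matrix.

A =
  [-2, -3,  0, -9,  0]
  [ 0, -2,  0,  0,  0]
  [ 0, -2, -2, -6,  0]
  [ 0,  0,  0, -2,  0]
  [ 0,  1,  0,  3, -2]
J_2(-2) ⊕ J_1(-2) ⊕ J_1(-2) ⊕ J_1(-2)

The characteristic polynomial is
  det(x·I − A) = x^5 + 10*x^4 + 40*x^3 + 80*x^2 + 80*x + 32 = (x + 2)^5

Eigenvalues and multiplicities (the geometric multiplicity of λ is n − rank(A − λI), which equals the number of Jordan blocks for λ):
  λ = -2: algebraic multiplicity = 5, geometric multiplicity = 4

Determining the block sizes for each eigenvalue:
  λ = -2: 4 blocks summing to 5 forces exactly one block of size 2 and the rest size 1 → block sizes [2, 1, 1, 1]

Assembling the blocks gives a Jordan form
J =
  [-2,  1,  0,  0,  0]
  [ 0, -2,  0,  0,  0]
  [ 0,  0, -2,  0,  0]
  [ 0,  0,  0, -2,  0]
  [ 0,  0,  0,  0, -2]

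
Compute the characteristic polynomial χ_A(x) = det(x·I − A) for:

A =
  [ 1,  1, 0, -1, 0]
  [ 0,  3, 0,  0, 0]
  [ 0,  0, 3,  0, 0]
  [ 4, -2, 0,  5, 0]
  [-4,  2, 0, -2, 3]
x^5 - 15*x^4 + 90*x^3 - 270*x^2 + 405*x - 243

Expanding det(x·I − A) (e.g. by cofactor expansion or by noting that A is similar to its Jordan form J, which has the same characteristic polynomial as A) gives
  χ_A(x) = x^5 - 15*x^4 + 90*x^3 - 270*x^2 + 405*x - 243
which factors as (x - 3)^5. The eigenvalues (with algebraic multiplicities) are λ = 3 with multiplicity 5.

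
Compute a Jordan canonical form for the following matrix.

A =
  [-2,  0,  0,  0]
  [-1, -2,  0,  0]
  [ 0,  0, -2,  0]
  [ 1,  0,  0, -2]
J_2(-2) ⊕ J_1(-2) ⊕ J_1(-2)

The characteristic polynomial is
  det(x·I − A) = x^4 + 8*x^3 + 24*x^2 + 32*x + 16 = (x + 2)^4

Eigenvalues and multiplicities (the geometric multiplicity of λ is n − rank(A − λI), which equals the number of Jordan blocks for λ):
  λ = -2: algebraic multiplicity = 4, geometric multiplicity = 3

Determining the block sizes for each eigenvalue:
  λ = -2: 3 blocks summing to 4 forces exactly one block of size 2 and the rest size 1 → block sizes [2, 1, 1]

Assembling the blocks gives a Jordan form
J =
  [-2,  1,  0,  0]
  [ 0, -2,  0,  0]
  [ 0,  0, -2,  0]
  [ 0,  0,  0, -2]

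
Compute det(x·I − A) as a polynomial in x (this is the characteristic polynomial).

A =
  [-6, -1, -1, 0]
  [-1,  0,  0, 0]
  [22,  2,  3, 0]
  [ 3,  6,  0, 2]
x^4 + x^3 - 3*x^2 - 5*x - 2

Expanding det(x·I − A) (e.g. by cofactor expansion or by noting that A is similar to its Jordan form J, which has the same characteristic polynomial as A) gives
  χ_A(x) = x^4 + x^3 - 3*x^2 - 5*x - 2
which factors as (x - 2)*(x + 1)^3. The eigenvalues (with algebraic multiplicities) are λ = -1 with multiplicity 3, λ = 2 with multiplicity 1.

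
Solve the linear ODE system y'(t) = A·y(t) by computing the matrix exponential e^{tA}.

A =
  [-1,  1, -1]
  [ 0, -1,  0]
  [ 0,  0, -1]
e^{tA} =
  [exp(-t), t*exp(-t), -t*exp(-t)]
  [0, exp(-t), 0]
  [0, 0, exp(-t)]

Strategy: write A = P · J · P⁻¹ where J is a Jordan canonical form, so e^{tA} = P · e^{tJ} · P⁻¹, and e^{tJ} can be computed block-by-block.

A has Jordan form
J =
  [-1,  1,  0]
  [ 0, -1,  0]
  [ 0,  0, -1]
(up to reordering of blocks).

Per-block formulas:
  For a 2×2 Jordan block J_2(-1): exp(t · J_2(-1)) = e^(-1t)·(I + t·N), where N is the 2×2 nilpotent shift.
  For a 1×1 block at λ = -1: exp(t · [-1]) = [e^(-1t)].

After assembling e^{tJ} and conjugating by P, we get:

e^{tA} =
  [exp(-t), t*exp(-t), -t*exp(-t)]
  [0, exp(-t), 0]
  [0, 0, exp(-t)]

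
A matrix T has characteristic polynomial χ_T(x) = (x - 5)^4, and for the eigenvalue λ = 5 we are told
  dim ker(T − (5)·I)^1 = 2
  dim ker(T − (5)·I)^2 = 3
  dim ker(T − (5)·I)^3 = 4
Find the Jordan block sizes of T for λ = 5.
Block sizes for λ = 5: [3, 1]

From the dimensions of kernels of powers, the number of Jordan blocks of size at least j is d_j − d_{j−1} where d_j = dim ker(N^j) (with d_0 = 0). Computing the differences gives [2, 1, 1].
The number of blocks of size exactly k is (#blocks of size ≥ k) − (#blocks of size ≥ k + 1), so the partition is: 1 block(s) of size 1, 1 block(s) of size 3.
In nonincreasing order the block sizes are [3, 1].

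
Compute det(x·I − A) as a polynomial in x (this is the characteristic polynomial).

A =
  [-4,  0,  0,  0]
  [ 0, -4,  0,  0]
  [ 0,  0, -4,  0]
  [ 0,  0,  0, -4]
x^4 + 16*x^3 + 96*x^2 + 256*x + 256

Expanding det(x·I − A) (e.g. by cofactor expansion or by noting that A is similar to its Jordan form J, which has the same characteristic polynomial as A) gives
  χ_A(x) = x^4 + 16*x^3 + 96*x^2 + 256*x + 256
which factors as (x + 4)^4. The eigenvalues (with algebraic multiplicities) are λ = -4 with multiplicity 4.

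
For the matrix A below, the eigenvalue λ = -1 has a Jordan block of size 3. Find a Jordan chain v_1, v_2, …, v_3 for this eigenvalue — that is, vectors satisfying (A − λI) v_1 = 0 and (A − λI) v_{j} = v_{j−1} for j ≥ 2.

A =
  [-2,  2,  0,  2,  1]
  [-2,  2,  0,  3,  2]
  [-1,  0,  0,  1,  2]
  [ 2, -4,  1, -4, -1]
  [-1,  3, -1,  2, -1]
A Jordan chain for λ = -1 of length 3:
v_1 = (-1, -1, 0, 1, -1)ᵀ
v_2 = (2, 3, 0, -4, 3)ᵀ
v_3 = (0, 1, 0, 0, 0)ᵀ

Let N = A − (-1)·I. We want v_3 with N^3 v_3 = 0 but N^2 v_3 ≠ 0; then v_{j-1} := N · v_j for j = 3, …, 2.

Pick v_3 = (0, 1, 0, 0, 0)ᵀ.
Then v_2 = N · v_3 = (2, 3, 0, -4, 3)ᵀ.
Then v_1 = N · v_2 = (-1, -1, 0, 1, -1)ᵀ.

Sanity check: (A − (-1)·I) v_1 = (0, 0, 0, 0, 0)ᵀ = 0. ✓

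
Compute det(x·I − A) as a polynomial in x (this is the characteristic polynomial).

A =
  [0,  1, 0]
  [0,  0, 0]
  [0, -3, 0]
x^3

Expanding det(x·I − A) (e.g. by cofactor expansion or by noting that A is similar to its Jordan form J, which has the same characteristic polynomial as A) gives
  χ_A(x) = x^3
which factors as x^3. The eigenvalues (with algebraic multiplicities) are λ = 0 with multiplicity 3.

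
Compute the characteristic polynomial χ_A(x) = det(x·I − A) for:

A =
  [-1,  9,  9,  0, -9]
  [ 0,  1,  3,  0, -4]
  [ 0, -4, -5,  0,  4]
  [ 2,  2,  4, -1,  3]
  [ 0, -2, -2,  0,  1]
x^5 + 5*x^4 + 10*x^3 + 10*x^2 + 5*x + 1

Expanding det(x·I − A) (e.g. by cofactor expansion or by noting that A is similar to its Jordan form J, which has the same characteristic polynomial as A) gives
  χ_A(x) = x^5 + 5*x^4 + 10*x^3 + 10*x^2 + 5*x + 1
which factors as (x + 1)^5. The eigenvalues (with algebraic multiplicities) are λ = -1 with multiplicity 5.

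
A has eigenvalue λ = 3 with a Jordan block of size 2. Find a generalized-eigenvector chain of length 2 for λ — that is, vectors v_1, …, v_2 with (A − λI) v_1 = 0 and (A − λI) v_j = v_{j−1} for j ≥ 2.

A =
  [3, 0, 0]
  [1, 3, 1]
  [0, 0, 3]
A Jordan chain for λ = 3 of length 2:
v_1 = (0, 1, 0)ᵀ
v_2 = (1, 0, 0)ᵀ

Let N = A − (3)·I. We want v_2 with N^2 v_2 = 0 but N^1 v_2 ≠ 0; then v_{j-1} := N · v_j for j = 2, …, 2.

Pick v_2 = (1, 0, 0)ᵀ.
Then v_1 = N · v_2 = (0, 1, 0)ᵀ.

Sanity check: (A − (3)·I) v_1 = (0, 0, 0)ᵀ = 0. ✓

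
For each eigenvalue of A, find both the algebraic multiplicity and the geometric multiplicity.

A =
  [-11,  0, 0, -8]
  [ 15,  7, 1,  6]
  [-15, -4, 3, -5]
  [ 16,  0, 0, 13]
λ = -3: alg = 1, geom = 1; λ = 5: alg = 3, geom = 1

Step 1 — factor the characteristic polynomial to read off the algebraic multiplicities:
  χ_A(x) = (x - 5)^3*(x + 3)

Step 2 — compute geometric multiplicities via the rank-nullity identity g(λ) = n − rank(A − λI):
  rank(A − (-3)·I) = 3, so dim ker(A − (-3)·I) = n − 3 = 1
  rank(A − (5)·I) = 3, so dim ker(A − (5)·I) = n − 3 = 1

Summary:
  λ = -3: algebraic multiplicity = 1, geometric multiplicity = 1
  λ = 5: algebraic multiplicity = 3, geometric multiplicity = 1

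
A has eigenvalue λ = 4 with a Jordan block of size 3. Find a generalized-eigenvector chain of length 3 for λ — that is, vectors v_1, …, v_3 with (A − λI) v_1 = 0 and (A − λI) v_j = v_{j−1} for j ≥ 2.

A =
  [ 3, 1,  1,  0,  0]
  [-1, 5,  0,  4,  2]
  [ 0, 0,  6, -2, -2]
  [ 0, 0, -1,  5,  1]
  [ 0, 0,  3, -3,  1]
A Jordan chain for λ = 4 of length 3:
v_1 = (1, 1, 0, 0, 0)ᵀ
v_2 = (1, 0, 2, -1, 3)ᵀ
v_3 = (0, 0, 1, 0, 0)ᵀ

Let N = A − (4)·I. We want v_3 with N^3 v_3 = 0 but N^2 v_3 ≠ 0; then v_{j-1} := N · v_j for j = 3, …, 2.

Pick v_3 = (0, 0, 1, 0, 0)ᵀ.
Then v_2 = N · v_3 = (1, 0, 2, -1, 3)ᵀ.
Then v_1 = N · v_2 = (1, 1, 0, 0, 0)ᵀ.

Sanity check: (A − (4)·I) v_1 = (0, 0, 0, 0, 0)ᵀ = 0. ✓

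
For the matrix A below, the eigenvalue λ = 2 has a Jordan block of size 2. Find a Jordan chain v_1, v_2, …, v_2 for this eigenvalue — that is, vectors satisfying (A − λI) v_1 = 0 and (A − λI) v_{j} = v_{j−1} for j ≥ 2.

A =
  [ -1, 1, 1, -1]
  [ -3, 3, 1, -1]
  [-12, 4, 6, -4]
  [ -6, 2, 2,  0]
A Jordan chain for λ = 2 of length 2:
v_1 = (-3, -3, -12, -6)ᵀ
v_2 = (1, 0, 0, 0)ᵀ

Let N = A − (2)·I. We want v_2 with N^2 v_2 = 0 but N^1 v_2 ≠ 0; then v_{j-1} := N · v_j for j = 2, …, 2.

Pick v_2 = (1, 0, 0, 0)ᵀ.
Then v_1 = N · v_2 = (-3, -3, -12, -6)ᵀ.

Sanity check: (A − (2)·I) v_1 = (0, 0, 0, 0)ᵀ = 0. ✓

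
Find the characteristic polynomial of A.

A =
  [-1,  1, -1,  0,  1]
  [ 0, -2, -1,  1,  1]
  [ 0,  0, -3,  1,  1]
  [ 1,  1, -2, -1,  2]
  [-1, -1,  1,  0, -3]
x^5 + 10*x^4 + 40*x^3 + 80*x^2 + 80*x + 32

Expanding det(x·I − A) (e.g. by cofactor expansion or by noting that A is similar to its Jordan form J, which has the same characteristic polynomial as A) gives
  χ_A(x) = x^5 + 10*x^4 + 40*x^3 + 80*x^2 + 80*x + 32
which factors as (x + 2)^5. The eigenvalues (with algebraic multiplicities) are λ = -2 with multiplicity 5.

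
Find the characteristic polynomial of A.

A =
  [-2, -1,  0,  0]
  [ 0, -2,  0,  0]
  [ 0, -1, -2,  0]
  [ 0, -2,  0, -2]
x^4 + 8*x^3 + 24*x^2 + 32*x + 16

Expanding det(x·I − A) (e.g. by cofactor expansion or by noting that A is similar to its Jordan form J, which has the same characteristic polynomial as A) gives
  χ_A(x) = x^4 + 8*x^3 + 24*x^2 + 32*x + 16
which factors as (x + 2)^4. The eigenvalues (with algebraic multiplicities) are λ = -2 with multiplicity 4.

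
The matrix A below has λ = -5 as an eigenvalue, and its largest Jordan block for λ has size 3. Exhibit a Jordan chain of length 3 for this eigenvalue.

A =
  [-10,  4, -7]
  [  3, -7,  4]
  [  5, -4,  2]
A Jordan chain for λ = -5 of length 3:
v_1 = (2, -1, -2)ᵀ
v_2 = (-5, 3, 5)ᵀ
v_3 = (1, 0, 0)ᵀ

Let N = A − (-5)·I. We want v_3 with N^3 v_3 = 0 but N^2 v_3 ≠ 0; then v_{j-1} := N · v_j for j = 3, …, 2.

Pick v_3 = (1, 0, 0)ᵀ.
Then v_2 = N · v_3 = (-5, 3, 5)ᵀ.
Then v_1 = N · v_2 = (2, -1, -2)ᵀ.

Sanity check: (A − (-5)·I) v_1 = (0, 0, 0)ᵀ = 0. ✓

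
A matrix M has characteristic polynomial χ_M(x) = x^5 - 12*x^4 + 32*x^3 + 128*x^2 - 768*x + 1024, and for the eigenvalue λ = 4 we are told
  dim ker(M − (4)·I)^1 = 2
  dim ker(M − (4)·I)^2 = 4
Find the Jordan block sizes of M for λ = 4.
Block sizes for λ = 4: [2, 2]

From the dimensions of kernels of powers, the number of Jordan blocks of size at least j is d_j − d_{j−1} where d_j = dim ker(N^j) (with d_0 = 0). Computing the differences gives [2, 2].
The number of blocks of size exactly k is (#blocks of size ≥ k) − (#blocks of size ≥ k + 1), so the partition is: 2 block(s) of size 2.
In nonincreasing order the block sizes are [2, 2].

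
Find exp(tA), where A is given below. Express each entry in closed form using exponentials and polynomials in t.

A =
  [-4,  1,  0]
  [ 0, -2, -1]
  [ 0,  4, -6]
e^{tA} =
  [exp(-4*t), t^2*exp(-4*t) + t*exp(-4*t), -t^2*exp(-4*t)/2]
  [0, 2*t*exp(-4*t) + exp(-4*t), -t*exp(-4*t)]
  [0, 4*t*exp(-4*t), -2*t*exp(-4*t) + exp(-4*t)]

Strategy: write A = P · J · P⁻¹ where J is a Jordan canonical form, so e^{tA} = P · e^{tJ} · P⁻¹, and e^{tJ} can be computed block-by-block.

A has Jordan form
J =
  [-4,  1,  0]
  [ 0, -4,  1]
  [ 0,  0, -4]
(up to reordering of blocks).

Per-block formulas:
  For a 3×3 Jordan block J_3(-4): exp(t · J_3(-4)) = e^(-4t)·(I + t·N + (t^2/2)·N^2), where N is the 3×3 nilpotent shift.

After assembling e^{tJ} and conjugating by P, we get:

e^{tA} =
  [exp(-4*t), t^2*exp(-4*t) + t*exp(-4*t), -t^2*exp(-4*t)/2]
  [0, 2*t*exp(-4*t) + exp(-4*t), -t*exp(-4*t)]
  [0, 4*t*exp(-4*t), -2*t*exp(-4*t) + exp(-4*t)]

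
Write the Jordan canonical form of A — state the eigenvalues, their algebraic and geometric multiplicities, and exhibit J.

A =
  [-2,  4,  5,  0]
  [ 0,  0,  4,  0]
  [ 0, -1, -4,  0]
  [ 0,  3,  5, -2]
J_3(-2) ⊕ J_1(-2)

The characteristic polynomial is
  det(x·I − A) = x^4 + 8*x^3 + 24*x^2 + 32*x + 16 = (x + 2)^4

Eigenvalues and multiplicities (the geometric multiplicity of λ is n − rank(A − λI), which equals the number of Jordan blocks for λ):
  λ = -2: algebraic multiplicity = 4, geometric multiplicity = 2

Determining the block sizes for each eigenvalue:
  λ = -2: with am = 4 and gm = 2, the partition is not yet determined (e.g. several partitions of 4 into 2 parts exist). Let N = A − (-2)·I. Computing rank(N^1) = 2, rank(N^2) = 1, rank(N^3) = 0; the number of blocks of size ≥ j is rank(N^{j−1}) − rank(N^j), giving [2, 1, 1]. So we have 1 block(s) of size 3, 1 block(s) of size 1 → block sizes [3, 1]

Assembling the blocks gives a Jordan form
J =
  [-2,  1,  0,  0]
  [ 0, -2,  1,  0]
  [ 0,  0, -2,  0]
  [ 0,  0,  0, -2]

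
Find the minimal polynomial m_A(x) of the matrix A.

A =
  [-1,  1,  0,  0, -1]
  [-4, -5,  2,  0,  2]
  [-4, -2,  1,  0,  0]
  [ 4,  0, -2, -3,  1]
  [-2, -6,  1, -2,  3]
x^3 + 3*x^2 + 3*x + 1

The characteristic polynomial is χ_A(x) = (x + 1)^5, so the eigenvalues are known. The minimal polynomial is
  m_A(x) = Π_λ (x − λ)^{k_λ}
where k_λ is the size of the *largest* Jordan block for λ (equivalently, the smallest k with (A − λI)^k v = 0 for every generalised eigenvector v of λ).

  λ = -1: largest Jordan block has size 3, contributing (x + 1)^3

So m_A(x) = (x + 1)^3 = x^3 + 3*x^2 + 3*x + 1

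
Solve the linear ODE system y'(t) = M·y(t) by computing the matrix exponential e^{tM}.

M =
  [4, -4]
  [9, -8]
e^{tM} =
  [6*t*exp(-2*t) + exp(-2*t), -4*t*exp(-2*t)]
  [9*t*exp(-2*t), -6*t*exp(-2*t) + exp(-2*t)]

Strategy: write M = P · J · P⁻¹ where J is a Jordan canonical form, so e^{tM} = P · e^{tJ} · P⁻¹, and e^{tJ} can be computed block-by-block.

M has Jordan form
J =
  [-2,  1]
  [ 0, -2]
(up to reordering of blocks).

Per-block formulas:
  For a 2×2 Jordan block J_2(-2): exp(t · J_2(-2)) = e^(-2t)·(I + t·N), where N is the 2×2 nilpotent shift.

After assembling e^{tJ} and conjugating by P, we get:

e^{tM} =
  [6*t*exp(-2*t) + exp(-2*t), -4*t*exp(-2*t)]
  [9*t*exp(-2*t), -6*t*exp(-2*t) + exp(-2*t)]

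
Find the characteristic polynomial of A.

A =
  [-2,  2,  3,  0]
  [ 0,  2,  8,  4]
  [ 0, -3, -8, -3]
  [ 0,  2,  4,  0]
x^4 + 8*x^3 + 24*x^2 + 32*x + 16

Expanding det(x·I − A) (e.g. by cofactor expansion or by noting that A is similar to its Jordan form J, which has the same characteristic polynomial as A) gives
  χ_A(x) = x^4 + 8*x^3 + 24*x^2 + 32*x + 16
which factors as (x + 2)^4. The eigenvalues (with algebraic multiplicities) are λ = -2 with multiplicity 4.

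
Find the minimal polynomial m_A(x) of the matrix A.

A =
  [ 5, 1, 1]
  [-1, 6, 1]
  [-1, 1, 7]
x^3 - 18*x^2 + 108*x - 216

The characteristic polynomial is χ_A(x) = (x - 6)^3, so the eigenvalues are known. The minimal polynomial is
  m_A(x) = Π_λ (x − λ)^{k_λ}
where k_λ is the size of the *largest* Jordan block for λ (equivalently, the smallest k with (A − λI)^k v = 0 for every generalised eigenvector v of λ).

  λ = 6: largest Jordan block has size 3, contributing (x − 6)^3

So m_A(x) = (x - 6)^3 = x^3 - 18*x^2 + 108*x - 216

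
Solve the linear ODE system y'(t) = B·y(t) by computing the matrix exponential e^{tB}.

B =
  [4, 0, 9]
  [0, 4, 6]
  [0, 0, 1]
e^{tB} =
  [exp(4*t), 0, 3*exp(4*t) - 3*exp(t)]
  [0, exp(4*t), 2*exp(4*t) - 2*exp(t)]
  [0, 0, exp(t)]

Strategy: write B = P · J · P⁻¹ where J is a Jordan canonical form, so e^{tB} = P · e^{tJ} · P⁻¹, and e^{tJ} can be computed block-by-block.

B has Jordan form
J =
  [1, 0, 0]
  [0, 4, 0]
  [0, 0, 4]
(up to reordering of blocks).

Per-block formulas:
  For a 1×1 block at λ = 1: exp(t · [1]) = [e^(1t)].
  For a 1×1 block at λ = 4: exp(t · [4]) = [e^(4t)].

After assembling e^{tJ} and conjugating by P, we get:

e^{tB} =
  [exp(4*t), 0, 3*exp(4*t) - 3*exp(t)]
  [0, exp(4*t), 2*exp(4*t) - 2*exp(t)]
  [0, 0, exp(t)]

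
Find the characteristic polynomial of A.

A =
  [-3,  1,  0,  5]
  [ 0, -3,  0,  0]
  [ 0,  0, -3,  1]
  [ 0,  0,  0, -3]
x^4 + 12*x^3 + 54*x^2 + 108*x + 81

Expanding det(x·I − A) (e.g. by cofactor expansion or by noting that A is similar to its Jordan form J, which has the same characteristic polynomial as A) gives
  χ_A(x) = x^4 + 12*x^3 + 54*x^2 + 108*x + 81
which factors as (x + 3)^4. The eigenvalues (with algebraic multiplicities) are λ = -3 with multiplicity 4.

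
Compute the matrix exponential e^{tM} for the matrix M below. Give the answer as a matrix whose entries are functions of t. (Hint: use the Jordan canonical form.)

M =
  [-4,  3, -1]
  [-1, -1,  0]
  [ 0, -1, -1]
e^{tM} =
  [t^2*exp(-2*t)/2 - 2*t*exp(-2*t) + exp(-2*t), -t^2*exp(-2*t) + 3*t*exp(-2*t), t^2*exp(-2*t)/2 - t*exp(-2*t)]
  [t^2*exp(-2*t)/2 - t*exp(-2*t), -t^2*exp(-2*t) + t*exp(-2*t) + exp(-2*t), t^2*exp(-2*t)/2]
  [t^2*exp(-2*t)/2, -t^2*exp(-2*t) - t*exp(-2*t), t^2*exp(-2*t)/2 + t*exp(-2*t) + exp(-2*t)]

Strategy: write M = P · J · P⁻¹ where J is a Jordan canonical form, so e^{tM} = P · e^{tJ} · P⁻¹, and e^{tJ} can be computed block-by-block.

M has Jordan form
J =
  [-2,  1,  0]
  [ 0, -2,  1]
  [ 0,  0, -2]
(up to reordering of blocks).

Per-block formulas:
  For a 3×3 Jordan block J_3(-2): exp(t · J_3(-2)) = e^(-2t)·(I + t·N + (t^2/2)·N^2), where N is the 3×3 nilpotent shift.

After assembling e^{tJ} and conjugating by P, we get:

e^{tM} =
  [t^2*exp(-2*t)/2 - 2*t*exp(-2*t) + exp(-2*t), -t^2*exp(-2*t) + 3*t*exp(-2*t), t^2*exp(-2*t)/2 - t*exp(-2*t)]
  [t^2*exp(-2*t)/2 - t*exp(-2*t), -t^2*exp(-2*t) + t*exp(-2*t) + exp(-2*t), t^2*exp(-2*t)/2]
  [t^2*exp(-2*t)/2, -t^2*exp(-2*t) - t*exp(-2*t), t^2*exp(-2*t)/2 + t*exp(-2*t) + exp(-2*t)]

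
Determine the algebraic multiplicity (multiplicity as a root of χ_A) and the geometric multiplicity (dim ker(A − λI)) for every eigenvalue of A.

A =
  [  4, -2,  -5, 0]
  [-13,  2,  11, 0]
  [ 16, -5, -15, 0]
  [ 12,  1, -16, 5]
λ = -3: alg = 3, geom = 1; λ = 5: alg = 1, geom = 1

Step 1 — factor the characteristic polynomial to read off the algebraic multiplicities:
  χ_A(x) = (x - 5)*(x + 3)^3

Step 2 — compute geometric multiplicities via the rank-nullity identity g(λ) = n − rank(A − λI):
  rank(A − (-3)·I) = 3, so dim ker(A − (-3)·I) = n − 3 = 1
  rank(A − (5)·I) = 3, so dim ker(A − (5)·I) = n − 3 = 1

Summary:
  λ = -3: algebraic multiplicity = 3, geometric multiplicity = 1
  λ = 5: algebraic multiplicity = 1, geometric multiplicity = 1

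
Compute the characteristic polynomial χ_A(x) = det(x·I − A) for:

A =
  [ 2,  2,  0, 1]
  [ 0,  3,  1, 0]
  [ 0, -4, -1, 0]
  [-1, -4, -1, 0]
x^4 - 4*x^3 + 6*x^2 - 4*x + 1

Expanding det(x·I − A) (e.g. by cofactor expansion or by noting that A is similar to its Jordan form J, which has the same characteristic polynomial as A) gives
  χ_A(x) = x^4 - 4*x^3 + 6*x^2 - 4*x + 1
which factors as (x - 1)^4. The eigenvalues (with algebraic multiplicities) are λ = 1 with multiplicity 4.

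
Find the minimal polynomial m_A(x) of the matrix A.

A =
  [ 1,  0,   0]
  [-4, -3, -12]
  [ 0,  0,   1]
x^2 + 2*x - 3

The characteristic polynomial is χ_A(x) = (x - 1)^2*(x + 3), so the eigenvalues are known. The minimal polynomial is
  m_A(x) = Π_λ (x − λ)^{k_λ}
where k_λ is the size of the *largest* Jordan block for λ (equivalently, the smallest k with (A − λI)^k v = 0 for every generalised eigenvector v of λ).

  λ = -3: largest Jordan block has size 1, contributing (x + 3)
  λ = 1: largest Jordan block has size 1, contributing (x − 1)

So m_A(x) = (x - 1)*(x + 3) = x^2 + 2*x - 3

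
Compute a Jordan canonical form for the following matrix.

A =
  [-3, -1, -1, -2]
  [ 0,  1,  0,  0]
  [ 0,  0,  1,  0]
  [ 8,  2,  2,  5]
J_2(1) ⊕ J_1(1) ⊕ J_1(1)

The characteristic polynomial is
  det(x·I − A) = x^4 - 4*x^3 + 6*x^2 - 4*x + 1 = (x - 1)^4

Eigenvalues and multiplicities (the geometric multiplicity of λ is n − rank(A − λI), which equals the number of Jordan blocks for λ):
  λ = 1: algebraic multiplicity = 4, geometric multiplicity = 3

Determining the block sizes for each eigenvalue:
  λ = 1: 3 blocks summing to 4 forces exactly one block of size 2 and the rest size 1 → block sizes [2, 1, 1]

Assembling the blocks gives a Jordan form
J =
  [1, 1, 0, 0]
  [0, 1, 0, 0]
  [0, 0, 1, 0]
  [0, 0, 0, 1]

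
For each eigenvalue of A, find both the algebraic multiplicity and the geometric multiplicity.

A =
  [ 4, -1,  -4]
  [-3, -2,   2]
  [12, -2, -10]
λ = -3: alg = 2, geom = 1; λ = -2: alg = 1, geom = 1

Step 1 — factor the characteristic polynomial to read off the algebraic multiplicities:
  χ_A(x) = (x + 2)*(x + 3)^2

Step 2 — compute geometric multiplicities via the rank-nullity identity g(λ) = n − rank(A − λI):
  rank(A − (-3)·I) = 2, so dim ker(A − (-3)·I) = n − 2 = 1
  rank(A − (-2)·I) = 2, so dim ker(A − (-2)·I) = n − 2 = 1

Summary:
  λ = -3: algebraic multiplicity = 2, geometric multiplicity = 1
  λ = -2: algebraic multiplicity = 1, geometric multiplicity = 1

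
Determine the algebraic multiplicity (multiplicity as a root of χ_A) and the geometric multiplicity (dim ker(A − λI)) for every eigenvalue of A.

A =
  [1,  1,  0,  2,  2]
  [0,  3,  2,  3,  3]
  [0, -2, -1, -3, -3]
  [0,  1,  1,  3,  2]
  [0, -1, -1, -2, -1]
λ = 1: alg = 5, geom = 2

Step 1 — factor the characteristic polynomial to read off the algebraic multiplicities:
  χ_A(x) = (x - 1)^5

Step 2 — compute geometric multiplicities via the rank-nullity identity g(λ) = n − rank(A − λI):
  rank(A − (1)·I) = 3, so dim ker(A − (1)·I) = n − 3 = 2

Summary:
  λ = 1: algebraic multiplicity = 5, geometric multiplicity = 2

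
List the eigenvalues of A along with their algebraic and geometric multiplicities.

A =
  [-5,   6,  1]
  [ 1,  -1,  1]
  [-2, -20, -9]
λ = -5: alg = 3, geom = 1

Step 1 — factor the characteristic polynomial to read off the algebraic multiplicities:
  χ_A(x) = (x + 5)^3

Step 2 — compute geometric multiplicities via the rank-nullity identity g(λ) = n − rank(A − λI):
  rank(A − (-5)·I) = 2, so dim ker(A − (-5)·I) = n − 2 = 1

Summary:
  λ = -5: algebraic multiplicity = 3, geometric multiplicity = 1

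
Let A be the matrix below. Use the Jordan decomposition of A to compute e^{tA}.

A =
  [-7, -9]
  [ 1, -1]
e^{tA} =
  [-3*t*exp(-4*t) + exp(-4*t), -9*t*exp(-4*t)]
  [t*exp(-4*t), 3*t*exp(-4*t) + exp(-4*t)]

Strategy: write A = P · J · P⁻¹ where J is a Jordan canonical form, so e^{tA} = P · e^{tJ} · P⁻¹, and e^{tJ} can be computed block-by-block.

A has Jordan form
J =
  [-4,  1]
  [ 0, -4]
(up to reordering of blocks).

Per-block formulas:
  For a 2×2 Jordan block J_2(-4): exp(t · J_2(-4)) = e^(-4t)·(I + t·N), where N is the 2×2 nilpotent shift.

After assembling e^{tJ} and conjugating by P, we get:

e^{tA} =
  [-3*t*exp(-4*t) + exp(-4*t), -9*t*exp(-4*t)]
  [t*exp(-4*t), 3*t*exp(-4*t) + exp(-4*t)]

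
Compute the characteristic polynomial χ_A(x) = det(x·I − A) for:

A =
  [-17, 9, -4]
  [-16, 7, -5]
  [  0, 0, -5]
x^3 + 15*x^2 + 75*x + 125

Expanding det(x·I − A) (e.g. by cofactor expansion or by noting that A is similar to its Jordan form J, which has the same characteristic polynomial as A) gives
  χ_A(x) = x^3 + 15*x^2 + 75*x + 125
which factors as (x + 5)^3. The eigenvalues (with algebraic multiplicities) are λ = -5 with multiplicity 3.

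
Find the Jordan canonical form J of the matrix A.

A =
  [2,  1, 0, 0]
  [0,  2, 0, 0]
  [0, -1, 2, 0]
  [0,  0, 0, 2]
J_2(2) ⊕ J_1(2) ⊕ J_1(2)

The characteristic polynomial is
  det(x·I − A) = x^4 - 8*x^3 + 24*x^2 - 32*x + 16 = (x - 2)^4

Eigenvalues and multiplicities (the geometric multiplicity of λ is n − rank(A − λI), which equals the number of Jordan blocks for λ):
  λ = 2: algebraic multiplicity = 4, geometric multiplicity = 3

Determining the block sizes for each eigenvalue:
  λ = 2: 3 blocks summing to 4 forces exactly one block of size 2 and the rest size 1 → block sizes [2, 1, 1]

Assembling the blocks gives a Jordan form
J =
  [2, 1, 0, 0]
  [0, 2, 0, 0]
  [0, 0, 2, 0]
  [0, 0, 0, 2]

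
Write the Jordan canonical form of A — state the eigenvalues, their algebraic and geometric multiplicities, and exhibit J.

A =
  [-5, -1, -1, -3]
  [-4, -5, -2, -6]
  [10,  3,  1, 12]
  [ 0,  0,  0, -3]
J_3(-3) ⊕ J_1(-3)

The characteristic polynomial is
  det(x·I − A) = x^4 + 12*x^3 + 54*x^2 + 108*x + 81 = (x + 3)^4

Eigenvalues and multiplicities (the geometric multiplicity of λ is n − rank(A − λI), which equals the number of Jordan blocks for λ):
  λ = -3: algebraic multiplicity = 4, geometric multiplicity = 2

Determining the block sizes for each eigenvalue:
  λ = -3: with am = 4 and gm = 2, the partition is not yet determined (e.g. several partitions of 4 into 2 parts exist). Let N = A − (-3)·I. Computing rank(N^1) = 2, rank(N^2) = 1, rank(N^3) = 0; the number of blocks of size ≥ j is rank(N^{j−1}) − rank(N^j), giving [2, 1, 1]. So we have 1 block(s) of size 3, 1 block(s) of size 1 → block sizes [3, 1]

Assembling the blocks gives a Jordan form
J =
  [-3,  1,  0,  0]
  [ 0, -3,  1,  0]
  [ 0,  0, -3,  0]
  [ 0,  0,  0, -3]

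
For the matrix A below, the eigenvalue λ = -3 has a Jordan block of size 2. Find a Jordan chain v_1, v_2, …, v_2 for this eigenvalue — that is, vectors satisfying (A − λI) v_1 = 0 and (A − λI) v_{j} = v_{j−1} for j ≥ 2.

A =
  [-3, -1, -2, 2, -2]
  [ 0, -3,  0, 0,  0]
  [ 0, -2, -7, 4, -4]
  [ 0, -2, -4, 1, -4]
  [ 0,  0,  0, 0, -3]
A Jordan chain for λ = -3 of length 2:
v_1 = (-1, 0, -2, -2, 0)ᵀ
v_2 = (0, 1, 0, 0, 0)ᵀ

Let N = A − (-3)·I. We want v_2 with N^2 v_2 = 0 but N^1 v_2 ≠ 0; then v_{j-1} := N · v_j for j = 2, …, 2.

Pick v_2 = (0, 1, 0, 0, 0)ᵀ.
Then v_1 = N · v_2 = (-1, 0, -2, -2, 0)ᵀ.

Sanity check: (A − (-3)·I) v_1 = (0, 0, 0, 0, 0)ᵀ = 0. ✓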